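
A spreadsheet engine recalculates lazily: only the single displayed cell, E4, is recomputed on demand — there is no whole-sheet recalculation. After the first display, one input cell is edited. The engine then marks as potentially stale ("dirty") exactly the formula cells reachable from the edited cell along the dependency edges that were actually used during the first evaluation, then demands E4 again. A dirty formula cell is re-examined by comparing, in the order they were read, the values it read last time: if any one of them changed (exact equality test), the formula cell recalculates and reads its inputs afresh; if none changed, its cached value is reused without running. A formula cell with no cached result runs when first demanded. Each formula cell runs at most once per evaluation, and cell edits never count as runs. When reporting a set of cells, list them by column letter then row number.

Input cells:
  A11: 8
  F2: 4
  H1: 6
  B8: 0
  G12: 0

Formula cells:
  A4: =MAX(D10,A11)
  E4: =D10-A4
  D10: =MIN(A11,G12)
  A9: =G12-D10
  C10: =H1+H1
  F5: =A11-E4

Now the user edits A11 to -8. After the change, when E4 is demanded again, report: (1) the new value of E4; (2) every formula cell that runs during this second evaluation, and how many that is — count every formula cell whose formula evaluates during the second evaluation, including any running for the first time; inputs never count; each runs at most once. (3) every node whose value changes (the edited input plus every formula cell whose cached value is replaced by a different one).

New value of E4: 0.
Formula cells that run: A4, D10, E4 — 3 in total.
Values that change: A4, A11, D10, E4.

First evaluation (everything demanded from the output):
  D10 = MIN(8, 0) = 0
  A4 = MAX(0, 8) = 8
  E4 = 0 - 8 = -8

Propagation after the edit:
  D10: runs — A11 8->-8; result -8.
  A4: runs — D10 0->-8; A11 8->-8; result -8.
  E4: runs — D10 0->-8; A4 8->-8; result 0.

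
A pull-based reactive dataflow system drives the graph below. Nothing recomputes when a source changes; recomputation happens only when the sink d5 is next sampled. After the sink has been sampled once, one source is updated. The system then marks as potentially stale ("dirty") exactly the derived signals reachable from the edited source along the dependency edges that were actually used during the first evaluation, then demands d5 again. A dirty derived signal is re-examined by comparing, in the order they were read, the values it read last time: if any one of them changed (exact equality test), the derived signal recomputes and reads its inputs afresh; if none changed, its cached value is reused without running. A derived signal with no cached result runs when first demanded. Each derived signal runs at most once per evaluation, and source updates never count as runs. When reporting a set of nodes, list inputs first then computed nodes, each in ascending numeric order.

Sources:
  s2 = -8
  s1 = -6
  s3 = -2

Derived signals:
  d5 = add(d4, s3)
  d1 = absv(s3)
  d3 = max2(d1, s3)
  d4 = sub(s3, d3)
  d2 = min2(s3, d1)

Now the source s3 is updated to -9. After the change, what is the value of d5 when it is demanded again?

First evaluation (everything demanded from the output):
  d1 = absv(-2) = 2
  d3 = max2(2, -2) = 2
  d4 = sub(-2, 2) = -4
  d5 = add(-4, -2) = -6

Propagation after the edit:
  d1: runs — s3 -2->-9; result 9.
  d3: runs — d1 2->9; s3 -2->-9; result 9.
  d4: runs — s3 -2->-9; d3 2->9; result -18.
  d5: runs — d4 -4->-18; s3 -2->-9; result -27.

New value of d5: -27.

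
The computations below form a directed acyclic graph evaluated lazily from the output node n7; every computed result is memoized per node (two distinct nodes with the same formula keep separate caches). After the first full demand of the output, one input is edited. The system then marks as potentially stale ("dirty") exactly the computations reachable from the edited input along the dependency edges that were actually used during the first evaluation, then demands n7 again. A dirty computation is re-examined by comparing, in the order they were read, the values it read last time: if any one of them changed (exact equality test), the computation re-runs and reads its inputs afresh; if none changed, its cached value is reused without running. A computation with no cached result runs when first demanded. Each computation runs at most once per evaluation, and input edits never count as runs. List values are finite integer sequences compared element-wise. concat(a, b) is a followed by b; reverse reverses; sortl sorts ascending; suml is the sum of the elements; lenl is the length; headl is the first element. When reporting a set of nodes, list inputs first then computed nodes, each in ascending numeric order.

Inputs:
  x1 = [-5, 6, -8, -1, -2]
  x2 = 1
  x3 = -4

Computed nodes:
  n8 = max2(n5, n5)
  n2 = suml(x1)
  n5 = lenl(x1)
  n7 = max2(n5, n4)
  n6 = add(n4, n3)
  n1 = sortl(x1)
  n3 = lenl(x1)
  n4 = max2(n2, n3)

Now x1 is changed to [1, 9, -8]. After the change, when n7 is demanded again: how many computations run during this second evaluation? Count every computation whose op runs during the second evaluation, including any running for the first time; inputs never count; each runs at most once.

5 computations run: n2, n3, n4, n5, n7.

First demand of the output computes:
  n2 = suml([-5, 6, -8, -1, -2]) = -10
  n3 = lenl([-5, 6, -8, -1, -2]) = 5
  n4 = max2(-10, 5) = 5
  n5 = lenl([-5, 6, -8, -1, -2]) = 5
  n7 = max2(5, 5) = 5

After the edit, cleaning proceeds:
  n2: a read changed (x1 [-5, 6, -8, -1, -2]->[1, 9, -8]) — executes, giving 2.
  n3: a read changed (x1 [-5, 6, -8, -1, -2]->[1, 9, -8]) — executes, giving 3.
  n4: a read changed (n2 -10->2; n3 5->3) — executes, giving 3.
  n5: a read changed (x1 [-5, 6, -8, -1, -2]->[1, 9, -8]) — executes, giving 3.
  n7: a read changed (n5 5->3; n4 5->3) — executes, giving 3.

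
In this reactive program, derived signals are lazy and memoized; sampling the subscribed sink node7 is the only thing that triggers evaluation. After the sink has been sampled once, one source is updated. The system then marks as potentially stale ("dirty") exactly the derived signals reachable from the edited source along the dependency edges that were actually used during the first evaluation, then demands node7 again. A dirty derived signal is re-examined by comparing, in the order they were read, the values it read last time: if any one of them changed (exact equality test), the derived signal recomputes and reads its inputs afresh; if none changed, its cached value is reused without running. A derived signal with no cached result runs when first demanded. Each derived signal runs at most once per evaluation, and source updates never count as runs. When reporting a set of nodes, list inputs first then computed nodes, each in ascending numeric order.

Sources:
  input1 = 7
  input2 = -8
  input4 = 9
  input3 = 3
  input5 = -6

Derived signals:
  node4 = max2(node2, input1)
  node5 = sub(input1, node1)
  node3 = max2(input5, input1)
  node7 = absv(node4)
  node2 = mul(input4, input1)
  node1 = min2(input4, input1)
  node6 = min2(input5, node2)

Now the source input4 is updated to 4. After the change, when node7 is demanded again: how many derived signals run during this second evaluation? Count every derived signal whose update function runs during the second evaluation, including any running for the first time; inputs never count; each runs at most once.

First demand of the output computes:
  node2 = mul(9, 7) = 63
  node4 = max2(63, 7) = 63
  node7 = absv(63) = 63

After the edit, cleaning proceeds:
  node2: a read changed (input4 9->4) — executes, giving 28.
  node4: a read changed (node2 63->28) — executes, giving 28.
  node7: a read changed (node4 63->28) — executes, giving 28.

3 derived signals run: node2, node4, node7.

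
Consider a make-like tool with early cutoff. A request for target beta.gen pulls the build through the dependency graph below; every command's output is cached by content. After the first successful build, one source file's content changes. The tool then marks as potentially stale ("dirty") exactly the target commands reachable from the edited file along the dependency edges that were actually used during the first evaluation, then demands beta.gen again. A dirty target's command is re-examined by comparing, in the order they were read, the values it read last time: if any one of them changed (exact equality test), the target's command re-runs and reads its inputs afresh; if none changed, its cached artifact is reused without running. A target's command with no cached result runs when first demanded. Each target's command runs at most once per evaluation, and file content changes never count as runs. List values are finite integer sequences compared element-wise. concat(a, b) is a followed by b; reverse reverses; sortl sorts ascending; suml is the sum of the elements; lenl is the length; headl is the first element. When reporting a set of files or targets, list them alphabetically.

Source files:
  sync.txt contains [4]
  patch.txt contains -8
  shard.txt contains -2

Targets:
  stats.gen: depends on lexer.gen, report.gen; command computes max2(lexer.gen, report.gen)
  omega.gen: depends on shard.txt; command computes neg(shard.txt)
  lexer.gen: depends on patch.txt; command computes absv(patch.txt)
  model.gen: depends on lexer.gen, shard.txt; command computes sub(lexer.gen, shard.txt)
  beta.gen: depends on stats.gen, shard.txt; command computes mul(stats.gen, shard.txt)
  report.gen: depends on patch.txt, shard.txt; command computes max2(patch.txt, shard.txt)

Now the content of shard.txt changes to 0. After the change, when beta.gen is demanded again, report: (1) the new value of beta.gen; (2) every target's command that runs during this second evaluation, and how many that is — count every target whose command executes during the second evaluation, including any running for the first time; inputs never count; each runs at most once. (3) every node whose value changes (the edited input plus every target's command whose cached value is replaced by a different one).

First demand of the output computes:
  lexer.gen = absv(-8) = 8
  report.gen = max2(-8, -2) = -2
  stats.gen = max2(8, -2) = 8
  beta.gen = mul(8, -2) = -16

After the edit, cleaning proceeds:
  report.gen: a read changed (shard.txt -2->0) — executes, giving 0.
  stats.gen: a read changed (report.gen -2->0) — executes, giving 8 — identical to its old value.
  beta.gen: a read changed (shard.txt -2->0) — executes, giving 0.

Demanding beta.gen again yields 0.
3 target commands run: beta.gen, report.gen, stats.gen.
The nodes whose values change: beta.gen, report.gen, shard.txt.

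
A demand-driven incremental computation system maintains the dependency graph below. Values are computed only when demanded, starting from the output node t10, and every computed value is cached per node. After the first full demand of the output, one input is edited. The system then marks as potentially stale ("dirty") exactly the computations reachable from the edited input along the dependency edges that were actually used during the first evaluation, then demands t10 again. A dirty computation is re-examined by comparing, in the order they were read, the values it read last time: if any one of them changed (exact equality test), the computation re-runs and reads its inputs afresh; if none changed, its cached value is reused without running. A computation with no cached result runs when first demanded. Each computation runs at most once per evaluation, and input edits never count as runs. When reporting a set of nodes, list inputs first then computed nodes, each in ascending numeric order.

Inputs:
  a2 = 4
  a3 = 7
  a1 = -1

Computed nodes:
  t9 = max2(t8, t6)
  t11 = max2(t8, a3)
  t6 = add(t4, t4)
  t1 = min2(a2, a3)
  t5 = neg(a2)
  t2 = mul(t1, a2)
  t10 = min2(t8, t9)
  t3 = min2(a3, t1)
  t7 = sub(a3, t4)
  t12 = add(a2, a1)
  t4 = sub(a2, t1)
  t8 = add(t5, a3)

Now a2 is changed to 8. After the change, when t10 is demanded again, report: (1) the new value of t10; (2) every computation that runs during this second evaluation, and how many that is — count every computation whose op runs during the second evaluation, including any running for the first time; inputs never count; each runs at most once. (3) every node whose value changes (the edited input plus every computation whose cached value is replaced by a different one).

New value of t10: -1.
Computations that run: t1, t4, t5, t6, t8, t9, t10 — 7 in total.
Values that change: a2, t1, t4, t5, t6, t8, t9, t10.

First evaluation (everything demanded from the output):
  t1 = min2(4, 7) = 4
  t4 = sub(4, 4) = 0
  t5 = neg(4) = -4
  t6 = add(0, 0) = 0
  t8 = add(-4, 7) = 3
  t9 = max2(3, 0) = 3
  t10 = min2(3, 3) = 3

Propagation after the edit:
  t1: runs — a2 4->8; result 7.
  t4: runs — a2 4->8; t1 4->7; result 1.
  t5: runs — a2 4->8; result -8.
  t6: runs — t4 0->1; t4 0->1; result 2.
  t8: runs — t5 -4->-8; result -1.
  t9: runs — t8 3->-1; t6 0->2; result 2.
  t10: runs — t8 3->-1; t9 3->2; result -1.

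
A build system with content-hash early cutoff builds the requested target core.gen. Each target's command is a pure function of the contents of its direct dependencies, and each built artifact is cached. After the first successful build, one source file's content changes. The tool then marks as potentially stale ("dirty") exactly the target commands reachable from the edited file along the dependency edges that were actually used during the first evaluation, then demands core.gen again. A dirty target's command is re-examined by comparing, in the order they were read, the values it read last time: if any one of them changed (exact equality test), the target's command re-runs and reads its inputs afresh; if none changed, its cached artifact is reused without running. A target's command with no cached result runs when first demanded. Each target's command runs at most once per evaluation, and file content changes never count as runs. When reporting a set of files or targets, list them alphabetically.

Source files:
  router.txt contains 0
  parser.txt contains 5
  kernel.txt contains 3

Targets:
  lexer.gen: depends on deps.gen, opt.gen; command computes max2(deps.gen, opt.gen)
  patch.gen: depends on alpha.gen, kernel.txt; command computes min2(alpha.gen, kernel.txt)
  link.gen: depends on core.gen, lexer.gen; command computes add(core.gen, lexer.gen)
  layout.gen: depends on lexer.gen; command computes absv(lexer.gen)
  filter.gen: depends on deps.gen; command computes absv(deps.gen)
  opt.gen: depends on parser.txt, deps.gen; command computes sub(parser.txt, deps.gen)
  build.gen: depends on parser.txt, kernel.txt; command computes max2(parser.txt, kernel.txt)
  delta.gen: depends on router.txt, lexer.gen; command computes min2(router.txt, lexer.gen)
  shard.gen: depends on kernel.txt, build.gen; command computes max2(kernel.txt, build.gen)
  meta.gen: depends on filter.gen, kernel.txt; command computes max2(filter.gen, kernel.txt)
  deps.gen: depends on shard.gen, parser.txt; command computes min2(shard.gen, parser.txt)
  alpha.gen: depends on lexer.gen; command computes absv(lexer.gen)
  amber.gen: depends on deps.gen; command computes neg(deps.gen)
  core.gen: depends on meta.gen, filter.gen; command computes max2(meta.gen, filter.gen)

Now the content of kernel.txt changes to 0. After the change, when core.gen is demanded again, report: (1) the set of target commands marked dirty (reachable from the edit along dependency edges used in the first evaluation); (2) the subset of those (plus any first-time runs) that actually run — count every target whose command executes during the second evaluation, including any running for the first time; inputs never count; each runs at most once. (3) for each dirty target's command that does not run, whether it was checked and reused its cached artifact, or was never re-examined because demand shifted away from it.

First evaluation (everything demanded from the output):
  build.gen = max2(5, 3) = 5
  shard.gen = max2(3, 5) = 5
  deps.gen = min2(5, 5) = 5
  filter.gen = absv(5) = 5
  meta.gen = max2(5, 3) = 5
  core.gen = max2(5, 5) = 5

Propagation after the edit:
  build.gen: runs — kernel.txt 3->0; result 5 (same value as before).
  shard.gen: runs — kernel.txt 3->0; result 5 (same value as before).
  deps.gen: checked — values it read are unchanged (shard.gen unchanged, parser.txt unchanged); reused cached 5 without running.
  filter.gen: checked — values it read are unchanged (deps.gen unchanged); reused cached 5 without running.
  meta.gen: runs — kernel.txt 3->0; result 5 (same value as before).
  core.gen: checked — values it read are unchanged (meta.gen unchanged, filter.gen unchanged); reused cached 5 without running.

Key observation: the cutoff stops propagation at deps.gen — its inputs' values are unchanged, so it reuses its cache.

Marked dirty: build.gen, core.gen, deps.gen, filter.gen, meta.gen, shard.gen.
Target commands that run: build.gen, meta.gen, shard.gen — 3 in total.
Checked but reused from cache: core.gen, deps.gen, filter.gen.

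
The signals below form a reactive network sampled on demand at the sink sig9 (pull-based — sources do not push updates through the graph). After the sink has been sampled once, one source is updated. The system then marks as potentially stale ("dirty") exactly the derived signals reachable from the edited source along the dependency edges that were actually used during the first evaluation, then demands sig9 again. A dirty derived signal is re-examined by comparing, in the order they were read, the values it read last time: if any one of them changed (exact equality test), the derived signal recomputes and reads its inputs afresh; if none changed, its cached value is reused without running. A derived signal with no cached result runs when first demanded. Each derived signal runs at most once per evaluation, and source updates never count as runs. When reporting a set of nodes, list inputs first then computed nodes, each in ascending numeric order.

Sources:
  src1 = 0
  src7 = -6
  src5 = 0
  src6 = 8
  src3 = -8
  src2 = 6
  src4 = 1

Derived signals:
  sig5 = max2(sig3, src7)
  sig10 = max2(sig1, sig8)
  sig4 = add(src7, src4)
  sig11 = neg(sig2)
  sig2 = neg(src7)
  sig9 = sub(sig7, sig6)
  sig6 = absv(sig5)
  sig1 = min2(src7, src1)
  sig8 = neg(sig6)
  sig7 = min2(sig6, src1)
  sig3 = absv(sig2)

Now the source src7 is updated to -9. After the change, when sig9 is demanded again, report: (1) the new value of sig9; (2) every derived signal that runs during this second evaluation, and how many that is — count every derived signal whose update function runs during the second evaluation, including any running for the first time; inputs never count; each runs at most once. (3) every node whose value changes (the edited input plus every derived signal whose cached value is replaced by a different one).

sig9 now evaluates to -9.
Run set: sig2, sig3, sig5, sig6, sig7, sig9 (6 run).
Changed values: src7, sig2, sig3, sig5, sig6, sig9.

Initial pass — values computed on the first demand:
  sig2 = neg(-6) = 6
  sig3 = absv(6) = 6
  sig5 = max2(6, -6) = 6
  sig6 = absv(6) = 6
  sig7 = min2(6, 0) = 0
  sig9 = sub(0, 6) = -6

Second demand — change propagation:
  sig2: re-runs because src7 -6->-9; new result 9.
  sig3: re-runs because sig2 6->9; new result 9.
  sig5: re-runs because sig3 6->9; src7 -6->-9; new result 9.
  sig6: re-runs because sig5 6->9; new result 9.
  sig7: re-runs because sig6 6->9; new result 0 (unchanged).
  sig9: re-runs because sig6 6->9; new result -9.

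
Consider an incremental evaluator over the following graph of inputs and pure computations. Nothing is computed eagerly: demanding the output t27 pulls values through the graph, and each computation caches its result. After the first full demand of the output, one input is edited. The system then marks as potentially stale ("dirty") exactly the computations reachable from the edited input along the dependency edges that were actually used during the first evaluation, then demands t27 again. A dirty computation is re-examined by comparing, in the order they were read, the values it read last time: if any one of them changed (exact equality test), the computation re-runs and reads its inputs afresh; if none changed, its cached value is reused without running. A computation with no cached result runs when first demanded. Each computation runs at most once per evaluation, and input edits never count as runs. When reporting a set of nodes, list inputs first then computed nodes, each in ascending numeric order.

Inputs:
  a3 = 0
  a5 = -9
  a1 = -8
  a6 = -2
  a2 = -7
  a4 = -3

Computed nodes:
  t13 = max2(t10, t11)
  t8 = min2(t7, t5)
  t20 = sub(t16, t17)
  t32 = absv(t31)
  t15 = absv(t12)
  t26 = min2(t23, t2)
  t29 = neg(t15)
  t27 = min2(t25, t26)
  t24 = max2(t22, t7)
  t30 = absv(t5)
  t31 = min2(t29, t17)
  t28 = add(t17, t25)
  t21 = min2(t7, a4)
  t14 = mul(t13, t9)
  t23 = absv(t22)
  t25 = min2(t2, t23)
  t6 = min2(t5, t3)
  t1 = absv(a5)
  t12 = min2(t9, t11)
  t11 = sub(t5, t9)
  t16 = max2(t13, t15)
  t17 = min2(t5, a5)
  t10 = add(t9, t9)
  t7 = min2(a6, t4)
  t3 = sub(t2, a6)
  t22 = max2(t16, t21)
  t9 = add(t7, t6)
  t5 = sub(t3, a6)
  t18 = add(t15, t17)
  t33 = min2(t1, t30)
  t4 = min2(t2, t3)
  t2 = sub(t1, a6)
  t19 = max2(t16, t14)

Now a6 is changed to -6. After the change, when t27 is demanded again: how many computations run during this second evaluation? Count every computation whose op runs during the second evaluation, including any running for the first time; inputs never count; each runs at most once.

Run set: t2, t3, t4, t5, t6, t7, t9, t10, t11, t12, t13, t15, t16, t21, t22, t23, t25, t26, t27 (19 run).

Initial pass — values computed on the first demand:
  t1 = absv(-9) = 9
  t2 = sub(9, -2) = 11
  t3 = sub(11, -2) = 13
  t4 = min2(11, 13) = 11
  t5 = sub(13, -2) = 15
  t6 = min2(15, 13) = 13
  t7 = min2(-2, 11) = -2
  t9 = add(-2, 13) = 11
  t10 = add(11, 11) = 22
  t11 = sub(15, 11) = 4
  t12 = min2(11, 4) = 4
  t13 = max2(22, 4) = 22
  t15 = absv(4) = 4
  t16 = max2(22, 4) = 22
  t21 = min2(-2, -3) = -3
  t22 = max2(22, -3) = 22
  t23 = absv(22) = 22
  t25 = min2(11, 22) = 11
  t26 = min2(22, 11) = 11
  t27 = min2(11, 11) = 11

Second demand — change propagation:
  t2: re-runs because a6 -2->-6; new result 15.
  t3: re-runs because t2 11->15; a6 -2->-6; new result 21.
  t4: re-runs because t2 11->15; t3 13->21; new result 15.
  t5: re-runs because t3 13->21; a6 -2->-6; new result 27.
  t6: re-runs because t5 15->27; t3 13->21; new result 21.
  t7: re-runs because a6 -2->-6; t4 11->15; new result -6.
  t9: re-runs because t7 -2->-6; t6 13->21; new result 15.
  t10: re-runs because t9 11->15; t9 11->15; new result 30.
  t11: re-runs because t5 15->27; t9 11->15; new result 12.
  t12: re-runs because t9 11->15; t11 4->12; new result 12.
  t13: re-runs because t10 22->30; t11 4->12; new result 30.
  t15: re-runs because t12 4->12; new result 12.
  t16: re-runs because t13 22->30; t15 4->12; new result 30.
  t21: re-runs because t7 -2->-6; new result -6.
  t22: re-runs because t16 22->30; t21 -3->-6; new result 30.
  t23: re-runs because t22 22->30; new result 30.
  t25: re-runs because t2 11->15; t23 22->30; new result 15.
  t26: re-runs because t23 22->30; t2 11->15; new result 15.
  t27: re-runs because t25 11->15; t26 11->15; new result 15.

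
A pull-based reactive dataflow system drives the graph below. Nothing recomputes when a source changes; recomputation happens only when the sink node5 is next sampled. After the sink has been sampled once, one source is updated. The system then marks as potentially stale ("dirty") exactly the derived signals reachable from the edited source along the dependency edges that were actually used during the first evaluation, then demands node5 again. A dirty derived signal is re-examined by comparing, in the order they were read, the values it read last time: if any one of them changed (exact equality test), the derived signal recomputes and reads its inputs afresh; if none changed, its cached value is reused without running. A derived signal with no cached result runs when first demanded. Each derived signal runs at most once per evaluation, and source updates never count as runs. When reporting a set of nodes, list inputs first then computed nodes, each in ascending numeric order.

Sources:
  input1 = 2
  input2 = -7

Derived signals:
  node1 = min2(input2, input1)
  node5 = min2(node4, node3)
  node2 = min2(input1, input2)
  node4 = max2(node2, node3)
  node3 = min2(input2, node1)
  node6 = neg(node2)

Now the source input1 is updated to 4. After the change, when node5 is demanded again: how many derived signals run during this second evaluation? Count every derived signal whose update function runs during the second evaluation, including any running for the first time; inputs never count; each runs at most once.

Derived signals that run: node1, node2 — 2 in total.
Key observation: the cutoff stops propagation at node3 — its inputs' values are unchanged, so it reuses its cache.

First evaluation (everything demanded from the output):
  node1 = min2(-7, 2) = -7
  node2 = min2(2, -7) = -7
  node3 = min2(-7, -7) = -7
  node4 = max2(-7, -7) = -7
  node5 = min2(-7, -7) = -7

Propagation after the edit:
  node1: runs — input1 2->4; result -7 (same value as before).
  node2: runs — input1 2->4; result -7 (same value as before).
  node3: checked — values it read are unchanged (input2 unchanged, node1 unchanged); reused cached -7 without running.
  node4: checked — values it read are unchanged (node2 unchanged, node3 unchanged); reused cached -7 without running.
  node5: checked — values it read are unchanged (node4 unchanged, node3 unchanged); reused cached -7 without running.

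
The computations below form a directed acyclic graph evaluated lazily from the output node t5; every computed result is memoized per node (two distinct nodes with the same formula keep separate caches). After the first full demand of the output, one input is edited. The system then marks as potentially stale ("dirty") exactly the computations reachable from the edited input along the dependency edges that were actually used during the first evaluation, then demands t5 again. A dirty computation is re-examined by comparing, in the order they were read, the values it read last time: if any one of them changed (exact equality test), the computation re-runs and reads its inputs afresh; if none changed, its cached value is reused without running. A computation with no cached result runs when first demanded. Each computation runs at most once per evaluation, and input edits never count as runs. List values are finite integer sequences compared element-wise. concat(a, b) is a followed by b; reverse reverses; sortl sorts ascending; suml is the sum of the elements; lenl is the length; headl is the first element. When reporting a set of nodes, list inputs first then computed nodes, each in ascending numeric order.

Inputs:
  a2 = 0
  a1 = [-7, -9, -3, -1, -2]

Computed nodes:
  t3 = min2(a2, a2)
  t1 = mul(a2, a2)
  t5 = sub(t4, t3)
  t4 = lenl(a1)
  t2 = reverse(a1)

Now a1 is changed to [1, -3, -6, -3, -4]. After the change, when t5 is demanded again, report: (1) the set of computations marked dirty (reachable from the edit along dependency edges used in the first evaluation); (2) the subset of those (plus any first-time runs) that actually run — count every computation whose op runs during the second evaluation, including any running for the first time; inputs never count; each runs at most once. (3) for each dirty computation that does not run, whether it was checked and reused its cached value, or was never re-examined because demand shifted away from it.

The edit dirties: t4, t5.
1 computations run: t4.
Cache hits after checking: t5.
Note the absorption at t4: it re-runs yet its value is the same, leaving the output's value untouched.

First demand of the output computes:
  t3 = min2(0, 0) = 0
  t4 = lenl([-7, -9, -3, -1, -2]) = 5
  t5 = sub(5, 0) = 5

After the edit, cleaning proceeds:
  t4: a read changed (a1 [-7, -9, -3, -1, -2]->[1, -3, -6, -3, -4]) — executes, giving 5 — identical to its old value.
  t5: dirty, but its reads are unchanged (t4 unchanged, t3 unchanged); cached 5 stands.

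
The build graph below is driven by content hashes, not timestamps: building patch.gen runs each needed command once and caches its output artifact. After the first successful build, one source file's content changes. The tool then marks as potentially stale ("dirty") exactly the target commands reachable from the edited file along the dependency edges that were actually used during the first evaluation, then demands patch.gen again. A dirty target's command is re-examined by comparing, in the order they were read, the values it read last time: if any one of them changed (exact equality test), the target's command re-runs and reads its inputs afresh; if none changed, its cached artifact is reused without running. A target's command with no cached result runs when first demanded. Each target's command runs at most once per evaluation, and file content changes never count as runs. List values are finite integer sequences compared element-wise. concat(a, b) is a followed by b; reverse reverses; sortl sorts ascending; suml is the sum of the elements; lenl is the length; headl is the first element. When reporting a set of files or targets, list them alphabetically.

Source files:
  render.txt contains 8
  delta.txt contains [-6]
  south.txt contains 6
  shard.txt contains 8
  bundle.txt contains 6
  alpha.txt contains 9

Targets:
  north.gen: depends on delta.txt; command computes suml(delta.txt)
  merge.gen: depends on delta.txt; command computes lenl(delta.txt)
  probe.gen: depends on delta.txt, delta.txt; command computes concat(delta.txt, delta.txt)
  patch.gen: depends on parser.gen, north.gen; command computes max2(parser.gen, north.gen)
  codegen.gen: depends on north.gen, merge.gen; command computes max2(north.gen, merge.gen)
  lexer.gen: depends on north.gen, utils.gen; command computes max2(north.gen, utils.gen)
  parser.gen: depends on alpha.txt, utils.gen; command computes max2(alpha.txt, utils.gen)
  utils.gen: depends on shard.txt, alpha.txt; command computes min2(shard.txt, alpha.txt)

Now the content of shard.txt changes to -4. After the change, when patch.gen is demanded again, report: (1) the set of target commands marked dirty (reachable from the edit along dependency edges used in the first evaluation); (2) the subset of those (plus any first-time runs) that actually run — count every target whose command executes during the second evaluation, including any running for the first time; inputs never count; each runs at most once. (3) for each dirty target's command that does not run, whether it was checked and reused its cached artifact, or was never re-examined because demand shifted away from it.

Initial pass — values computed on the first demand:
  north.gen = suml([-6]) = -6
  utils.gen = min2(8, 9) = 8
  parser.gen = max2(9, 8) = 9
  patch.gen = max2(9, -6) = 9

Second demand — change propagation:
  utils.gen: re-runs because shard.txt 8->-4; new result -4.
  parser.gen: re-runs because utils.gen 8->-4; new result 9 (unchanged).
  patch.gen: re-examined; everything it read last time is the same (parser.gen unchanged, north.gen unchanged) — cache 9 kept, no run.

The important point: parser.gen recomputes to an identical value, and the output ends up unchanged.

Dirty set: parser.gen, patch.gen, utils.gen.
Run set: parser.gen, utils.gen (2 run).
Re-examined without running (cache reused): patch.gen.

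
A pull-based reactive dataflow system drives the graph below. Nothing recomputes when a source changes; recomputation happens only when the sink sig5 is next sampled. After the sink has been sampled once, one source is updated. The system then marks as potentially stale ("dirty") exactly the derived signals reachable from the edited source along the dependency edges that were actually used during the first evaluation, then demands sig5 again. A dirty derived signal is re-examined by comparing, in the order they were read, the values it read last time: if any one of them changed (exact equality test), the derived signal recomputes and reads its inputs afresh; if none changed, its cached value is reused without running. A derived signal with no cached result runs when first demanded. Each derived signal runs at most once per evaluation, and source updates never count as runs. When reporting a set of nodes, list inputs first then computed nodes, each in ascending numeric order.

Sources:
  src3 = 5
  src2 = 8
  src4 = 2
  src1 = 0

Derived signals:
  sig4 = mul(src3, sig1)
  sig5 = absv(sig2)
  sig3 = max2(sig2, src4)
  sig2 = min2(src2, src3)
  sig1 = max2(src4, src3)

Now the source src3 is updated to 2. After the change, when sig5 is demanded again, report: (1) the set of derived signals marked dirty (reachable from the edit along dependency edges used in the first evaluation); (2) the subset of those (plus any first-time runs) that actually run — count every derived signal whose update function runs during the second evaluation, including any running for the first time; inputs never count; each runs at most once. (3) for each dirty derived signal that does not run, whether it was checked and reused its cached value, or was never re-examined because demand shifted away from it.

Marked dirty: sig2, sig5.
Derived signals that run: sig2, sig5 — 2 in total.
Every dirty derived signal ran.

First evaluation (everything demanded from the output):
  sig2 = min2(8, 5) = 5
  sig5 = absv(5) = 5

Propagation after the edit:
  sig2: runs — src3 5->2; result 2.
  sig5: runs — sig2 5->2; result 2.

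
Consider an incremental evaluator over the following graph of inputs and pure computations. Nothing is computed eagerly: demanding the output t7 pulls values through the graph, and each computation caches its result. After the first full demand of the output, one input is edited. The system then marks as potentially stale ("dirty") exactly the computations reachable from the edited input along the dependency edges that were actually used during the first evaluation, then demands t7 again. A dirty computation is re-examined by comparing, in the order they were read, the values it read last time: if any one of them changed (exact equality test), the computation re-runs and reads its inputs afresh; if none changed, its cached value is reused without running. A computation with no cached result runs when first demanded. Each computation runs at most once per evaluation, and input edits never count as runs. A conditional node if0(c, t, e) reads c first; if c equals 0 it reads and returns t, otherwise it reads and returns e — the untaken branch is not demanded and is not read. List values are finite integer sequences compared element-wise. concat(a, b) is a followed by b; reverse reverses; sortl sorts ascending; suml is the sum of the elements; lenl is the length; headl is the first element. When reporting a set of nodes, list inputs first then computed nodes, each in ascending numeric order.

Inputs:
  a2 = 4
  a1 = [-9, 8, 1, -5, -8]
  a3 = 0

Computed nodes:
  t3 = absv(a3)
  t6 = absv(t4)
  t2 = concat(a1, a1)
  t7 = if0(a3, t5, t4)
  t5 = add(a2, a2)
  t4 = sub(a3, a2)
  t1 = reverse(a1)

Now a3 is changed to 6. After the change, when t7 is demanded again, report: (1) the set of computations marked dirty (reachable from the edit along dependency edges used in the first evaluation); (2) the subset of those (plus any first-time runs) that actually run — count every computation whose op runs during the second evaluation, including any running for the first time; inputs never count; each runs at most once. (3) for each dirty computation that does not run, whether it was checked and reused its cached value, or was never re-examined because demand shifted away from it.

Initial pass — values computed on the first demand:
  t5 = add(4, 4) = 8
  t7 = if0(a3=0 -> then branch t5) = 8

Second demand — change propagation:
  t4: newly demanded (no cache) — executes and yields 2.
  t7: re-runs because a3 0->6; new result 2.

The important point: the flipped condition pulls in fresh nodes; t4 runs for the first time.

Dirty set: t7.
Run set: t4, t7 (2 run).
All dirty computations ended up running.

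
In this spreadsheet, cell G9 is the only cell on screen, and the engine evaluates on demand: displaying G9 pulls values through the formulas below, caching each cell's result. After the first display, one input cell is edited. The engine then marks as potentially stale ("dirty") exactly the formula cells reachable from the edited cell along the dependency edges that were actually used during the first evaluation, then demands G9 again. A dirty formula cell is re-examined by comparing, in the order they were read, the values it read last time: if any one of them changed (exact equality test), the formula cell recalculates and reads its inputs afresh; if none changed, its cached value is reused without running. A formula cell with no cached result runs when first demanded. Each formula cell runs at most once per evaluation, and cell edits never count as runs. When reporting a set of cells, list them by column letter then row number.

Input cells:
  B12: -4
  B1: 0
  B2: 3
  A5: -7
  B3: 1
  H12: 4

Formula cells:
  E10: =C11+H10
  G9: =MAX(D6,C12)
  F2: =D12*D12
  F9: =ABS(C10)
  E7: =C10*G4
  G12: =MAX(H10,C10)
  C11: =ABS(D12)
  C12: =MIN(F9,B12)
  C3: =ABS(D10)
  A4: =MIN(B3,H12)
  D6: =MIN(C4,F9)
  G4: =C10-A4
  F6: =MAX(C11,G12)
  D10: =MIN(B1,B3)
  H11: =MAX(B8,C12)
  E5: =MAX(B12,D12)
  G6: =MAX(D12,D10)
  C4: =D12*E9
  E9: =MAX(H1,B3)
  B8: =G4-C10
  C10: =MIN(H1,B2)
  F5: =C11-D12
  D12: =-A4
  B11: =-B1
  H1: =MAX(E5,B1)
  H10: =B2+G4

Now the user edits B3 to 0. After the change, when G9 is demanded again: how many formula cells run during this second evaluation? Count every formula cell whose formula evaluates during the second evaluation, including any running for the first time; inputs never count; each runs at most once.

Initial pass — values computed on the first demand:
  A4 = MIN(1, 4) = 1
  D12 = -(1) = -1
  E5 = MAX(-4, -1) = -1
  H1 = MAX(-1, 0) = 0
  C10 = MIN(0, 3) = 0
  E9 = MAX(0, 1) = 1
  C4 = -1 * 1 = -1
  F9 = ABS(0) = 0
  C12 = MIN(0, -4) = -4
  D6 = MIN(-1, 0) = -1
  G9 = MAX(-1, -4) = -1

Second demand — change propagation:
  A4: re-runs because B3 1->0; new result 0.
  D12: re-runs because A4 1->0; new result 0.
  E5: re-runs because D12 -1->0; new result 0.
  H1: re-runs because E5 -1->0; new result 0 (unchanged).
  C10: re-examined; everything it read last time is the same (H1 unchanged, B2 unchanged) — cache 0 kept, no run.
  E9: re-runs because B3 1->0; new result 0.
  C4: re-runs because D12 -1->0; E9 1->0; new result 0.
  F9: re-examined; everything it read last time is the same (C10 unchanged) — cache 0 kept, no run.
  C12: re-examined; everything it read last time is the same (F9 unchanged, B12 unchanged) — cache -4 kept, no run.
  D6: re-runs because C4 -1->0; new result 0.
  G9: re-runs because D6 -1->0; new result 0.

The important point: at C10 every value read last time is unchanged, so the dirty flag clears without a run.

Run set: A4, C4, D6, D12, E5, E9, G9, H1 (8 run).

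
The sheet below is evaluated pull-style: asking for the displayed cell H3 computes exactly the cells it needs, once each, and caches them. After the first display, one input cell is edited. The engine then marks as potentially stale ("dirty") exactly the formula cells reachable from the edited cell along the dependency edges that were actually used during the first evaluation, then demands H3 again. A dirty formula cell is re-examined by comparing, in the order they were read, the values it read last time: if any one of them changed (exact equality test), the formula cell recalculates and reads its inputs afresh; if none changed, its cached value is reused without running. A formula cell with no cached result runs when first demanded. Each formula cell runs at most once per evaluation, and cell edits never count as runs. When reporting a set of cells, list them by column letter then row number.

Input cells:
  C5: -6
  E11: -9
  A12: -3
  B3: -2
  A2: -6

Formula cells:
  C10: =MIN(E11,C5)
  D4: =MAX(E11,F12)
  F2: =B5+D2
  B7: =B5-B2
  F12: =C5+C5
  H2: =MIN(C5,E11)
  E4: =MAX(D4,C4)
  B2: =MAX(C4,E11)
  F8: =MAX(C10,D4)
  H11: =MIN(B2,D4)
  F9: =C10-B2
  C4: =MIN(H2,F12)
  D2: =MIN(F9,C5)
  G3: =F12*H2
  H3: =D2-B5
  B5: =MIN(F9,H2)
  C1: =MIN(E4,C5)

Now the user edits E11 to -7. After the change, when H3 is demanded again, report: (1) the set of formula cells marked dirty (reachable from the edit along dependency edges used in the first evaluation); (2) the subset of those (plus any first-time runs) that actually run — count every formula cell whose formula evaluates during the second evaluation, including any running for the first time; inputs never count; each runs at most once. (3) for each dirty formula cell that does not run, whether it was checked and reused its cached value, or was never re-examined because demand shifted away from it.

The edit dirties: B2, B5, C4, C10, D2, F9, H2, H3.
7 formula cells run: B2, B5, C4, C10, F9, H2, H3.
Cache hits after checking: D2.
Note where the cutoff bites: D2 is checked, finds nothing changed, and keeps its cache.

First demand of the output computes:
  C10 = MIN(-9, -6) = -9
  F12 = -6 + -6 = -12
  H2 = MIN(-6, -9) = -9
  C4 = MIN(-9, -12) = -12
  B2 = MAX(-12, -9) = -9
  F9 = -9 - -9 = 0
  B5 = MIN(0, -9) = -9
  D2 = MIN(0, -6) = -6
  H3 = -6 - -9 = 3

After the edit, cleaning proceeds:
  C10: a read changed (E11 -9->-7) — executes, giving -7.
  H2: a read changed (E11 -9->-7) — executes, giving -7.
  C4: a read changed (H2 -9->-7) — executes, giving -12 — identical to its old value.
  B2: a read changed (E11 -9->-7) — executes, giving -7.
  F9: a read changed (C10 -9->-7; B2 -9->-7) — executes, giving 0 — identical to its old value.
  B5: a read changed (H2 -9->-7) — executes, giving -7.
  D2: dirty, but its reads are unchanged (F9 unchanged, C5 unchanged); cached -6 stands.
  H3: a read changed (B5 -9->-7) — executes, giving 1.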